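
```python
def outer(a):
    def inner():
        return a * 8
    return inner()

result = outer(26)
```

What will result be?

Step 1: outer(26) binds parameter a = 26.
Step 2: inner() accesses a = 26 from enclosing scope.
Step 3: result = 26 * 8 = 208

The answer is 208.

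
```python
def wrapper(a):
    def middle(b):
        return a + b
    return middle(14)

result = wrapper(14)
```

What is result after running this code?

Step 1: wrapper(14) passes a = 14.
Step 2: middle(14) has b = 14, reads a = 14 from enclosing.
Step 3: result = 14 + 14 = 28

The answer is 28.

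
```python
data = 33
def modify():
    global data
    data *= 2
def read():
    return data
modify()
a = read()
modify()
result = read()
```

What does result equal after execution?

Step 1: data = 33.
Step 2: First modify(): data = 33 * 2 = 66.
Step 3: Second modify(): data = 66 * 2 = 132.
Step 4: read() returns 132

The answer is 132.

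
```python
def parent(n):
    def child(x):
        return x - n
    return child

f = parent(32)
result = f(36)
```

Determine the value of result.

Step 1: parent(32) creates a closure capturing n = 32.
Step 2: f(36) computes 36 - 32 = 4.
Step 3: result = 4

The answer is 4.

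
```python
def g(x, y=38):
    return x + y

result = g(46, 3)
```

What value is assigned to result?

Step 1: g(46, 3) overrides default y with 3.
Step 2: Returns 46 + 3 = 49.
Step 3: result = 49

The answer is 49.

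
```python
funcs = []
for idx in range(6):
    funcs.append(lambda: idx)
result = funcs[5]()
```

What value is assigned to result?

Step 1: The loop creates 6 lambdas, all referencing the same variable idx.
Step 2: After the loop, idx = 5 (final value).
Step 3: funcs[5]() looks up idx at call time and finds 5. This is the late binding gotcha. result = 5

The answer is 5.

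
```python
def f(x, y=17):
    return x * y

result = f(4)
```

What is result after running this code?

Step 1: f(4) uses default y = 17.
Step 2: Returns 4 * 17 = 68.
Step 3: result = 68

The answer is 68.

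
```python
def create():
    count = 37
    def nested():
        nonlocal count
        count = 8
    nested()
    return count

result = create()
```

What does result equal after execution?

Step 1: create() sets count = 37.
Step 2: nested() uses nonlocal to reassign count = 8.
Step 3: result = 8

The answer is 8.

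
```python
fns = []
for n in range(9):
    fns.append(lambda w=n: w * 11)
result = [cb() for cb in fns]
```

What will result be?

Step 1: Default arg w=n captures n at each iteration.
Step 2: fns[k] has w defaulting to k, returns k * 11.
Step 3: result = [0, 11, 22, 33, 44, 55, 66, 77, 88]

The answer is [0, 11, 22, 33, 44, 55, 66, 77, 88].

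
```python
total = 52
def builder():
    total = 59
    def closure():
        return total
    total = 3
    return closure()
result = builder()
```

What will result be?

Step 1: builder() sets total = 59, then later total = 3.
Step 2: closure() is called after total is reassigned to 3. Closures capture variables by reference, not by value.
Step 3: result = 3

The answer is 3.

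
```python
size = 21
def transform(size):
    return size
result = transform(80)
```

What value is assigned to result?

Step 1: Global size = 21.
Step 2: transform(80) takes parameter size = 80, which shadows the global.
Step 3: result = 80

The answer is 80.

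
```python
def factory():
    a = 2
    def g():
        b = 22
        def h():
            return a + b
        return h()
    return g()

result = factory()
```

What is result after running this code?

Step 1: factory() defines a = 2. g() defines b = 22.
Step 2: h() accesses both from enclosing scopes: a = 2, b = 22.
Step 3: result = 2 + 22 = 24

The answer is 24.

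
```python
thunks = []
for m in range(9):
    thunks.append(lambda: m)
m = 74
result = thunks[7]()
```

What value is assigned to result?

Step 1: Lambdas capture the variable m by reference, not by value.
Step 2: After the loop, m is reassigned to 74.
Step 3: thunks[7]() looks up the current m = 74. result = 74

The answer is 74.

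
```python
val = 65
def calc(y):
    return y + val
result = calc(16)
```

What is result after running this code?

Step 1: val = 65 is defined globally.
Step 2: calc(16) uses parameter y = 16 and looks up val from global scope = 65.
Step 3: result = 16 + 65 = 81

The answer is 81.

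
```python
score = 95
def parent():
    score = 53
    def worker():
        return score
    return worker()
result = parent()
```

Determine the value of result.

Step 1: score = 95 globally, but parent() defines score = 53 locally.
Step 2: worker() looks up score. Not in local scope, so checks enclosing scope (parent) and finds score = 53.
Step 3: result = 53

The answer is 53.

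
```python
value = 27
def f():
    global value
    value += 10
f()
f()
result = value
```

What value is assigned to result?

Step 1: value = 27.
Step 2: First f(): value = 27 + 10 = 37.
Step 3: Second f(): value = 37 + 10 = 47. result = 47

The answer is 47.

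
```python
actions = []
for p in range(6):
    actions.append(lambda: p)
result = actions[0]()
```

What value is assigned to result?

Step 1: The loop creates 6 lambdas, all referencing the same variable p.
Step 2: After the loop, p = 5 (final value).
Step 3: actions[0]() looks up p at call time and finds 5. This is the late binding gotcha. result = 5

The answer is 5.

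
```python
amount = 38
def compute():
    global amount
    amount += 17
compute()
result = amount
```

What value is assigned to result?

Step 1: amount = 38 globally.
Step 2: compute() modifies global amount: amount += 17 = 55.
Step 3: result = 55

The answer is 55.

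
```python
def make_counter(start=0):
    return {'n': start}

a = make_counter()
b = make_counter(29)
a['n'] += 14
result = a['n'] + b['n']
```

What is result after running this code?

Step 1: make_counter() returns a new dict each call (immutable default 0).
Step 2: a = {'n': 0}, b = {'n': 29}.
Step 3: a['n'] += 14 = 14. result = 14 + 29 = 43

The answer is 43.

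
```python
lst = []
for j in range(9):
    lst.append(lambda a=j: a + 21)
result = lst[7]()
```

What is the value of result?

Step 1: Default argument a=j captures j's value at definition time.
Step 2: lst[7] was defined when j = 7, so a defaults to 7.
Step 3: result = 7 + 21 = 28 (default arg fixes the late binding issue)

The answer is 28.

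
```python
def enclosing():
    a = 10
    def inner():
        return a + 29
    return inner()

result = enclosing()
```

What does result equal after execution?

Step 1: enclosing() defines a = 10.
Step 2: inner() reads a = 10 from enclosing scope, returns 10 + 29 = 39.
Step 3: result = 39

The answer is 39.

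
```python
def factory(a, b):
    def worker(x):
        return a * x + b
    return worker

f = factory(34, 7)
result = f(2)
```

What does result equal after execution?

Step 1: factory(34, 7) captures a = 34, b = 7.
Step 2: f(2) computes 34 * 2 + 7 = 75.
Step 3: result = 75

The answer is 75.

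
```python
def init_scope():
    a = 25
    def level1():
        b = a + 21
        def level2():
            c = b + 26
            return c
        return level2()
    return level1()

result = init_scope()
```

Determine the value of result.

Step 1: a = 25. b = a + 21 = 46.
Step 2: c = b + 26 = 46 + 26 = 72.
Step 3: result = 72

The answer is 72.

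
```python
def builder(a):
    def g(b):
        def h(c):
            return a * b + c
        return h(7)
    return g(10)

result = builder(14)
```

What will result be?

Step 1: a = 14, b = 10, c = 7.
Step 2: h() computes a * b + c = 14 * 10 + 7 = 147.
Step 3: result = 147

The answer is 147.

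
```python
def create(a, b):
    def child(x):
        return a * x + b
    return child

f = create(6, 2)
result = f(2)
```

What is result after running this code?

Step 1: create(6, 2) captures a = 6, b = 2.
Step 2: f(2) computes 6 * 2 + 2 = 14.
Step 3: result = 14

The answer is 14.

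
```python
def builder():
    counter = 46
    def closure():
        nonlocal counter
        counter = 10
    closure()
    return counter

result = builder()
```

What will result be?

Step 1: builder() sets counter = 46.
Step 2: closure() uses nonlocal to reassign counter = 10.
Step 3: result = 10

The answer is 10.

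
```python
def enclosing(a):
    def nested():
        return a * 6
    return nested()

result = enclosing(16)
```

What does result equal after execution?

Step 1: enclosing(16) binds parameter a = 16.
Step 2: nested() accesses a = 16 from enclosing scope.
Step 3: result = 16 * 6 = 96

The answer is 96.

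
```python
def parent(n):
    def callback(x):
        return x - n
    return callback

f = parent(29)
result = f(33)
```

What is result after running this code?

Step 1: parent(29) creates a closure capturing n = 29.
Step 2: f(33) computes 33 - 29 = 4.
Step 3: result = 4

The answer is 4.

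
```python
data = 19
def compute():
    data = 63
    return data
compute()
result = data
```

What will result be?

Step 1: Global data = 19.
Step 2: compute() creates local data = 63 (shadow, not modification).
Step 3: After compute() returns, global data is unchanged. result = 19

The answer is 19.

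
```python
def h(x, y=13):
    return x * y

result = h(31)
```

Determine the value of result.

Step 1: h(31) uses default y = 13.
Step 2: Returns 31 * 13 = 403.
Step 3: result = 403

The answer is 403.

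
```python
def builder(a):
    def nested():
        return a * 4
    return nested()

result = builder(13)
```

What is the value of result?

Step 1: builder(13) binds parameter a = 13.
Step 2: nested() accesses a = 13 from enclosing scope.
Step 3: result = 13 * 4 = 52

The answer is 52.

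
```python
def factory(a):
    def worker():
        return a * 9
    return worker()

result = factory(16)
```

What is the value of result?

Step 1: factory(16) binds parameter a = 16.
Step 2: worker() accesses a = 16 from enclosing scope.
Step 3: result = 16 * 9 = 144

The answer is 144.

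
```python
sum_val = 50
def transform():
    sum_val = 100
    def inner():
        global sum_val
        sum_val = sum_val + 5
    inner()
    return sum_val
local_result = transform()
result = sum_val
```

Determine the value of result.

Step 1: Global sum_val = 50. transform() creates local sum_val = 100.
Step 2: inner() declares global sum_val and adds 5: global sum_val = 50 + 5 = 55.
Step 3: transform() returns its local sum_val = 100 (unaffected by inner).
Step 4: result = global sum_val = 55

The answer is 55.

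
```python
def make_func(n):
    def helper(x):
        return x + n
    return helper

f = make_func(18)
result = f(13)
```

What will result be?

Step 1: make_func(18) creates a closure that captures n = 18.
Step 2: f(13) calls the closure with x = 13, returning 13 + 18 = 31.
Step 3: result = 31

The answer is 31.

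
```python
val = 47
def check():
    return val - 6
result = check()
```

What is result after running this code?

Step 1: val = 47 is defined globally.
Step 2: check() looks up val from global scope = 47, then computes 47 - 6 = 41.
Step 3: result = 41

The answer is 41.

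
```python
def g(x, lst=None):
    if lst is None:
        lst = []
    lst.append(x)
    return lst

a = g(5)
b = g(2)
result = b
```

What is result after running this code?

Step 1: None default with guard creates a NEW list each call.
Step 2: a = [5] (fresh list). b = [2] (another fresh list).
Step 3: result = [2] (this is the fix for mutable default)

The answer is [2].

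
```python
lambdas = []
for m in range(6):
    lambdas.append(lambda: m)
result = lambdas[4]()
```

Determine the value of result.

Step 1: The loop creates 6 lambdas, all referencing the same variable m.
Step 2: After the loop, m = 5 (final value).
Step 3: lambdas[4]() looks up m at call time and finds 5. This is the late binding gotcha. result = 5

The answer is 5.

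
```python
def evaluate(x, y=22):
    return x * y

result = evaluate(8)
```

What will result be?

Step 1: evaluate(8) uses default y = 22.
Step 2: Returns 8 * 22 = 176.
Step 3: result = 176

The answer is 176.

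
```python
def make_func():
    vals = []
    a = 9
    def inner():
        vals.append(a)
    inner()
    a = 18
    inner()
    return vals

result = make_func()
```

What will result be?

Step 1: a = 9. inner() appends current a to vals.
Step 2: First inner(): appends 9. Then a = 18.
Step 3: Second inner(): appends 18 (closure sees updated a). result = [9, 18]

The answer is [9, 18].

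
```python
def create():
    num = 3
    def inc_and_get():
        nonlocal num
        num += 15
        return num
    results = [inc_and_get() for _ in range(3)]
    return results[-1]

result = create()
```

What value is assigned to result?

Step 1: num = 3.
Step 2: Three calls to inc_and_get(), each adding 15.
Step 3: Last value = 3 + 15 * 3 = 48

The answer is 48.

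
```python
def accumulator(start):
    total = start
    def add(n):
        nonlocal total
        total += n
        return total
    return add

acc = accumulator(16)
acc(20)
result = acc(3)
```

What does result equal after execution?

Step 1: accumulator(16) creates closure with total = 16.
Step 2: First acc(20): total = 16 + 20 = 36.
Step 3: Second acc(3): total = 36 + 3 = 39. result = 39

The answer is 39.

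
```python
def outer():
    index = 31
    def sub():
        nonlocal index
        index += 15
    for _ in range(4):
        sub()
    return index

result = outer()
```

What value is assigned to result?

Step 1: index = 31.
Step 2: sub() is called 4 times in a loop, each adding 15 via nonlocal.
Step 3: index = 31 + 15 * 4 = 91

The answer is 91.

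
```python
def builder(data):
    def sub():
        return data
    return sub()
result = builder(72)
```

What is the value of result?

Step 1: builder(72) binds parameter data = 72.
Step 2: sub() looks up data in enclosing scope and finds the parameter data = 72.
Step 3: result = 72

The answer is 72.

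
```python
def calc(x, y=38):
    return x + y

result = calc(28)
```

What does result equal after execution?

Step 1: calc(28) uses default y = 38.
Step 2: Returns 28 + 38 = 66.
Step 3: result = 66

The answer is 66.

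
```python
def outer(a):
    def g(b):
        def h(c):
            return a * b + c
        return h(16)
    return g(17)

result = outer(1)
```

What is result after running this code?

Step 1: a = 1, b = 17, c = 16.
Step 2: h() computes a * b + c = 1 * 17 + 16 = 33.
Step 3: result = 33

The answer is 33.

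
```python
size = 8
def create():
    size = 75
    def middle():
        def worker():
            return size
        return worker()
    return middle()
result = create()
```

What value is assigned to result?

Step 1: create() defines size = 75. middle() and worker() have no local size.
Step 2: worker() checks local (none), enclosing middle() (none), enclosing create() and finds size = 75.
Step 3: result = 75

The answer is 75.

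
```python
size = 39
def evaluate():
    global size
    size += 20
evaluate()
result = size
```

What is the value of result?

Step 1: size = 39 globally.
Step 2: evaluate() modifies global size: size += 20 = 59.
Step 3: result = 59

The answer is 59.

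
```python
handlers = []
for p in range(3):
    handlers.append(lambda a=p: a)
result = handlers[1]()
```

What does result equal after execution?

Step 1: Default argument a=p captures p's value at each iteration.
Step 2: handlers[1] captured a = 1 when p was 1.
Step 3: result = 1

The answer is 1.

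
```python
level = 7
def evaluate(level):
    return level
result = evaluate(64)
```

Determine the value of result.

Step 1: Global level = 7.
Step 2: evaluate(64) takes parameter level = 64, which shadows the global.
Step 3: result = 64

The answer is 64.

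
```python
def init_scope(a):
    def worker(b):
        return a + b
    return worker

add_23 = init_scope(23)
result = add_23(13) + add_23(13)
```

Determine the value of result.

Step 1: add_23 captures a = 23.
Step 2: add_23(13) = 23 + 13 = 36, called twice.
Step 3: result = 36 + 36 = 72

The answer is 72.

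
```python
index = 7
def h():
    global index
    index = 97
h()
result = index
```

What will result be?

Step 1: index = 7 globally.
Step 2: h() declares global index and sets it to 97.
Step 3: After h(), global index = 97. result = 97

The answer is 97.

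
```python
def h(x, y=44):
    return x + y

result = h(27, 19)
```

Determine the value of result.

Step 1: h(27, 19) overrides default y with 19.
Step 2: Returns 27 + 19 = 46.
Step 3: result = 46

The answer is 46.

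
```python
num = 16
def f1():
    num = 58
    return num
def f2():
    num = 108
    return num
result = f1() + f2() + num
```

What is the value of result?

Step 1: Each function shadows global num with its own local.
Step 2: f1() returns 58, f2() returns 108.
Step 3: Global num = 16 is unchanged. result = 58 + 108 + 16 = 182

The answer is 182.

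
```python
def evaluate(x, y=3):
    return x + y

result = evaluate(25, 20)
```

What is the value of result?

Step 1: evaluate(25, 20) overrides default y with 20.
Step 2: Returns 25 + 20 = 45.
Step 3: result = 45

The answer is 45.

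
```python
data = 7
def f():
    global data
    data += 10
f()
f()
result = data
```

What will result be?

Step 1: data = 7.
Step 2: First f(): data = 7 + 10 = 17.
Step 3: Second f(): data = 17 + 10 = 27. result = 27

The answer is 27.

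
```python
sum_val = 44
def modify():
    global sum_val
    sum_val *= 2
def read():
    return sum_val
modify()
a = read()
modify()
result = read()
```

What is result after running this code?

Step 1: sum_val = 44.
Step 2: First modify(): sum_val = 44 * 2 = 88.
Step 3: Second modify(): sum_val = 88 * 2 = 176.
Step 4: read() returns 176

The answer is 176.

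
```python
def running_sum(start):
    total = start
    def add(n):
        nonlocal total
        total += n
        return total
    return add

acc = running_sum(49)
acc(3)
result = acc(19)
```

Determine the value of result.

Step 1: running_sum(49) creates closure with total = 49.
Step 2: First acc(3): total = 49 + 3 = 52.
Step 3: Second acc(19): total = 52 + 19 = 71. result = 71

The answer is 71.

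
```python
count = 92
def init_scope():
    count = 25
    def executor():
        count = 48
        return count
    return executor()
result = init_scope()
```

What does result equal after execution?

Step 1: Three scopes define count: global (92), init_scope (25), executor (48).
Step 2: executor() has its own local count = 48, which shadows both enclosing and global.
Step 3: result = 48 (local wins in LEGB)

The answer is 48.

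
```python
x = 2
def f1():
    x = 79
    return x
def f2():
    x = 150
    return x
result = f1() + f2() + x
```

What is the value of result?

Step 1: Each function shadows global x with its own local.
Step 2: f1() returns 79, f2() returns 150.
Step 3: Global x = 2 is unchanged. result = 79 + 150 + 2 = 231

The answer is 231.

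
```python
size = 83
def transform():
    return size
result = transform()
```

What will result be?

Step 1: size = 83 is defined in the global scope.
Step 2: transform() looks up size. No local size exists, so Python checks the global scope via LEGB rule and finds size = 83.
Step 3: result = 83

The answer is 83.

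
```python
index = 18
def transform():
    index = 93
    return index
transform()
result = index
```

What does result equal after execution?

Step 1: Global index = 18.
Step 2: transform() creates local index = 93 (shadow, not modification).
Step 3: After transform() returns, global index is unchanged. result = 18

The answer is 18.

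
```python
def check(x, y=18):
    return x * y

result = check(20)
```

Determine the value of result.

Step 1: check(20) uses default y = 18.
Step 2: Returns 20 * 18 = 360.
Step 3: result = 360

The answer is 360.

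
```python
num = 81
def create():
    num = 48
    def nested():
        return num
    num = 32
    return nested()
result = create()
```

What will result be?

Step 1: create() sets num = 48, then later num = 32.
Step 2: nested() is called after num is reassigned to 32. Closures capture variables by reference, not by value.
Step 3: result = 32

The answer is 32.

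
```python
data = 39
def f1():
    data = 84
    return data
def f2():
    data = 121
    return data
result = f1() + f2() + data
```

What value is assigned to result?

Step 1: Each function shadows global data with its own local.
Step 2: f1() returns 84, f2() returns 121.
Step 3: Global data = 39 is unchanged. result = 84 + 121 + 39 = 244

The answer is 244.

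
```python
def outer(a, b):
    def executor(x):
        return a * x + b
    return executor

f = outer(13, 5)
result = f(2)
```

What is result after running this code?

Step 1: outer(13, 5) captures a = 13, b = 5.
Step 2: f(2) computes 13 * 2 + 5 = 31.
Step 3: result = 31

The answer is 31.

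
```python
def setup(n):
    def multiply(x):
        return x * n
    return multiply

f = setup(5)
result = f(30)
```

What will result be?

Step 1: setup(5) returns multiply closure with n = 5.
Step 2: f(30) computes 30 * 5 = 150.
Step 3: result = 150

The answer is 150.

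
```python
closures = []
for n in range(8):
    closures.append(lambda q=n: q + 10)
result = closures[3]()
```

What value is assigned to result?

Step 1: Default argument q=n captures n's value at definition time.
Step 2: closures[3] was defined when n = 3, so q defaults to 3.
Step 3: result = 3 + 10 = 13 (default arg fixes the late binding issue)

The answer is 13.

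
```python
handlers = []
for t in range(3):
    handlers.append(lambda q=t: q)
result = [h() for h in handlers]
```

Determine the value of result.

Step 1: Default arg q=t captures t at each iteration.
Step 2: Each lambda has its own default: 0, 1, ..., 2.
Step 3: result = [0, 1, 2]

The answer is [0, 1, 2].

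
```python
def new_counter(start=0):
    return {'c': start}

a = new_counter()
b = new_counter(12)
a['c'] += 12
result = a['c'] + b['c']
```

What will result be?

Step 1: new_counter() returns a new dict each call (immutable default 0).
Step 2: a = {'c': 0}, b = {'c': 12}.
Step 3: a['c'] += 12 = 12. result = 12 + 12 = 24

The answer is 24.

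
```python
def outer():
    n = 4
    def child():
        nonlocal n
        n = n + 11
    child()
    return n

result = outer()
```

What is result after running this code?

Step 1: outer() sets n = 4.
Step 2: child() uses nonlocal to modify n in outer's scope: n = 4 + 11 = 15.
Step 3: outer() returns the modified n = 15

The answer is 15.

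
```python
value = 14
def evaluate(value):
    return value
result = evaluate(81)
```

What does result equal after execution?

Step 1: Global value = 14.
Step 2: evaluate(81) takes parameter value = 81, which shadows the global.
Step 3: result = 81

The answer is 81.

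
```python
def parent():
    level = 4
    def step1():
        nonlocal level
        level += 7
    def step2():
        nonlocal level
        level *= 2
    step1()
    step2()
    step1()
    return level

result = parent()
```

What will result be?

Step 1: level = 4.
Step 2: step1(): level = 4 + 7 = 11.
Step 3: step2(): level = 11 * 2 = 22.
Step 4: step1(): level = 22 + 7 = 29. result = 29

The answer is 29.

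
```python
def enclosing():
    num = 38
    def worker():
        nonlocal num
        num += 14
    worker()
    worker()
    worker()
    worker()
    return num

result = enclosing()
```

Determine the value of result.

Step 1: num starts at 38.
Step 2: worker() is called 4 times, each adding 14.
Step 3: num = 38 + 14 * 4 = 94

The answer is 94.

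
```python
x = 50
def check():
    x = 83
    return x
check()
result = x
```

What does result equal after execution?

Step 1: x = 50 globally.
Step 2: check() creates a LOCAL x = 83 (no global keyword!).
Step 3: The global x is unchanged. result = 50

The answer is 50.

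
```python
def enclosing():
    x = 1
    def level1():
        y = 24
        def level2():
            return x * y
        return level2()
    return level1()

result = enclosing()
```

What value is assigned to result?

Step 1: x = 1 in enclosing. y = 24 in level1.
Step 2: level2() reads x = 1 and y = 24 from enclosing scopes.
Step 3: result = 1 * 24 = 24

The answer is 24.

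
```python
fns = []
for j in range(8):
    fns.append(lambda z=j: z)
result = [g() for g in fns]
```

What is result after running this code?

Step 1: Default arg z=j captures j at each iteration.
Step 2: Each lambda has its own default: 0, 1, ..., 7.
Step 3: result = [0, 1, 2, 3, 4, 5, 6, 7]

The answer is [0, 1, 2, 3, 4, 5, 6, 7].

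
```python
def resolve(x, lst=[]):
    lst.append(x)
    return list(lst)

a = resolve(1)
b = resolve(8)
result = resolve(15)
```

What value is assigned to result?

Step 1: Default list is shared. list() creates copies for return values.
Step 2: Internal list grows: [1] -> [1, 8] -> [1, 8, 15].
Step 3: result = [1, 8, 15]

The answer is [1, 8, 15].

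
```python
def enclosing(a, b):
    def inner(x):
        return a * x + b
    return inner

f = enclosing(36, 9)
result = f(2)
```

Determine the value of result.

Step 1: enclosing(36, 9) captures a = 36, b = 9.
Step 2: f(2) computes 36 * 2 + 9 = 81.
Step 3: result = 81

The answer is 81.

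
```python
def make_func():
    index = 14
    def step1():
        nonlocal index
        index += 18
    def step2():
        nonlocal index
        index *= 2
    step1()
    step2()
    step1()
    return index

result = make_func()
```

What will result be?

Step 1: index = 14.
Step 2: step1(): index = 14 + 18 = 32.
Step 3: step2(): index = 32 * 2 = 64.
Step 4: step1(): index = 64 + 18 = 82. result = 82

The answer is 82.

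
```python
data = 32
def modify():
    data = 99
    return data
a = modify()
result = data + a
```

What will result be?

Step 1: Global data = 32. modify() returns local data = 99.
Step 2: a = 99. Global data still = 32.
Step 3: result = 32 + 99 = 131

The answer is 131.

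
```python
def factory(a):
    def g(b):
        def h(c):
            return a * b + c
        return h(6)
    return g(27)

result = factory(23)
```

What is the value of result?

Step 1: a = 23, b = 27, c = 6.
Step 2: h() computes a * b + c = 23 * 27 + 6 = 627.
Step 3: result = 627

The answer is 627.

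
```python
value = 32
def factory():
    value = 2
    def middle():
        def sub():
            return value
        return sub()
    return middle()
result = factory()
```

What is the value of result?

Step 1: factory() defines value = 2. middle() and sub() have no local value.
Step 2: sub() checks local (none), enclosing middle() (none), enclosing factory() and finds value = 2.
Step 3: result = 2

The answer is 2.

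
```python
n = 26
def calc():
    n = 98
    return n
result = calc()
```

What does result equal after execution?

Step 1: Global n = 26.
Step 2: calc() creates local n = 98, shadowing the global.
Step 3: Returns local n = 98. result = 98

The answer is 98.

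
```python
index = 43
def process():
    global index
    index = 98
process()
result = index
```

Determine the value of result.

Step 1: index = 43 globally.
Step 2: process() declares global index and sets it to 98.
Step 3: After process(), global index = 98. result = 98

The answer is 98.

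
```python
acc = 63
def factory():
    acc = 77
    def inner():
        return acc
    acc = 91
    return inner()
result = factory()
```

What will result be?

Step 1: factory() sets acc = 77, then later acc = 91.
Step 2: inner() is called after acc is reassigned to 91. Closures capture variables by reference, not by value.
Step 3: result = 91

The answer is 91.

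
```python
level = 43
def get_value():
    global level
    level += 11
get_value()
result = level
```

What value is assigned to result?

Step 1: level = 43 globally.
Step 2: get_value() modifies global level: level += 11 = 54.
Step 3: result = 54

The answer is 54.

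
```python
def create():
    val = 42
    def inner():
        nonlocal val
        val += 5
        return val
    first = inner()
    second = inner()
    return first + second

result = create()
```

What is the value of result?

Step 1: val starts at 42.
Step 2: First call: val = 42 + 5 = 47, returns 47.
Step 3: Second call: val = 47 + 5 = 52, returns 52.
Step 4: result = 47 + 52 = 99

The answer is 99.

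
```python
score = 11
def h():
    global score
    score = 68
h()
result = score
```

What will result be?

Step 1: score = 11 globally.
Step 2: h() declares global score and sets it to 68.
Step 3: After h(), global score = 68. result = 68

The answer is 68.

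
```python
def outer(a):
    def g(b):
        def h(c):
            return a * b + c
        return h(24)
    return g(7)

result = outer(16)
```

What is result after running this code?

Step 1: a = 16, b = 7, c = 24.
Step 2: h() computes a * b + c = 16 * 7 + 24 = 136.
Step 3: result = 136

The answer is 136.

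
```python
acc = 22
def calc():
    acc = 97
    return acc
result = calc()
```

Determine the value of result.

Step 1: Global acc = 22.
Step 2: calc() creates local acc = 97, shadowing the global.
Step 3: Returns local acc = 97. result = 97

The answer is 97.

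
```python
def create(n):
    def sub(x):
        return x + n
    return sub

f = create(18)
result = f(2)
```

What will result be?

Step 1: create(18) creates a closure that captures n = 18.
Step 2: f(2) calls the closure with x = 2, returning 2 + 18 = 20.
Step 3: result = 20

The answer is 20.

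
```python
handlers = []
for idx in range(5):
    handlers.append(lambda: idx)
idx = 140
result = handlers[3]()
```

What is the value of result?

Step 1: Lambdas capture the variable idx by reference, not by value.
Step 2: After the loop, idx is reassigned to 140.
Step 3: handlers[3]() looks up the current idx = 140. result = 140

The answer is 140.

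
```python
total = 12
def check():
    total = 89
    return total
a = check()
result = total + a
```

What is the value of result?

Step 1: Global total = 12. check() returns local total = 89.
Step 2: a = 89. Global total still = 12.
Step 3: result = 12 + 89 = 101

The answer is 101.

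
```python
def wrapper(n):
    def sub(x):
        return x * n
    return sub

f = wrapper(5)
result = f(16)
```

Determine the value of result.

Step 1: wrapper(5) creates a closure capturing n = 5.
Step 2: f(16) computes 16 * 5 = 80.
Step 3: result = 80

The answer is 80.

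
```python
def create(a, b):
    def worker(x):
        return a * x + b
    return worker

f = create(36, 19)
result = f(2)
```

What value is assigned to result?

Step 1: create(36, 19) captures a = 36, b = 19.
Step 2: f(2) computes 36 * 2 + 19 = 91.
Step 3: result = 91

The answer is 91.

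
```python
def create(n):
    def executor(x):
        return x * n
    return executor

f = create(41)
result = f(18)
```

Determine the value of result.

Step 1: create(41) creates a closure capturing n = 41.
Step 2: f(18) computes 18 * 41 = 738.
Step 3: result = 738

The answer is 738.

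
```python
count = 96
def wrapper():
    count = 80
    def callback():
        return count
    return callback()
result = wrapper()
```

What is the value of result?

Step 1: count = 96 globally, but wrapper() defines count = 80 locally.
Step 2: callback() looks up count. Not in local scope, so checks enclosing scope (wrapper) and finds count = 80.
Step 3: result = 80

The answer is 80.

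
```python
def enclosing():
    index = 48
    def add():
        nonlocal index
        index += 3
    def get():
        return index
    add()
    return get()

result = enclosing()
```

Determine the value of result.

Step 1: index = 48. add() modifies it via nonlocal, get() reads it.
Step 2: add() makes index = 48 + 3 = 51.
Step 3: get() returns 51. result = 51

The answer is 51.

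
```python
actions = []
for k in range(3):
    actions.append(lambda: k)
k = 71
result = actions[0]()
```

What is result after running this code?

Step 1: Lambdas capture the variable k by reference, not by value.
Step 2: After the loop, k is reassigned to 71.
Step 3: actions[0]() looks up the current k = 71. result = 71

The answer is 71.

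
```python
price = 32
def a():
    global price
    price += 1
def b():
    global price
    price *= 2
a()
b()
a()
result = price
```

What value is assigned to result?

Step 1: price = 32.
Step 2: a(): price = 32 + 1 = 33.
Step 3: b(): price = 33 * 2 = 66.
Step 4: a(): price = 66 + 1 = 67

The answer is 67.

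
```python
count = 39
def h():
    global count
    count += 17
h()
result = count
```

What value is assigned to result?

Step 1: count = 39 globally.
Step 2: h() modifies global count: count += 17 = 56.
Step 3: result = 56

The answer is 56.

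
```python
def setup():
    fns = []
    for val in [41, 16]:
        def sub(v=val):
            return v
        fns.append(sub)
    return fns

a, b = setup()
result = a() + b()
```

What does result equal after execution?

Step 1: Default argument v=val captures val at each iteration.
Step 2: a() returns 41 (captured at first iteration), b() returns 16 (captured at second).
Step 3: result = 41 + 16 = 57

The answer is 57.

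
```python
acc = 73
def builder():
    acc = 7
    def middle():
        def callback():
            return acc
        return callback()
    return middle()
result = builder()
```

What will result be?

Step 1: builder() defines acc = 7. middle() and callback() have no local acc.
Step 2: callback() checks local (none), enclosing middle() (none), enclosing builder() and finds acc = 7.
Step 3: result = 7

The answer is 7.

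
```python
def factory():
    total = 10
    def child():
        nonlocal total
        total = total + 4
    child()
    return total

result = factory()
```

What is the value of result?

Step 1: factory() sets total = 10.
Step 2: child() uses nonlocal to modify total in factory's scope: total = 10 + 4 = 14.
Step 3: factory() returns the modified total = 14

The answer is 14.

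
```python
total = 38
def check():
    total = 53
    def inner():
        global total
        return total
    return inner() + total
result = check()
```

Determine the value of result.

Step 1: Global total = 38. check() shadows with local total = 53.
Step 2: inner() uses global keyword, so inner() returns global total = 38.
Step 3: check() returns 38 + 53 = 91

The answer is 91.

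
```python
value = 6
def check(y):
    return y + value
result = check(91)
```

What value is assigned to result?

Step 1: value = 6 is defined globally.
Step 2: check(91) uses parameter y = 91 and looks up value from global scope = 6.
Step 3: result = 91 + 6 = 97

The answer is 97.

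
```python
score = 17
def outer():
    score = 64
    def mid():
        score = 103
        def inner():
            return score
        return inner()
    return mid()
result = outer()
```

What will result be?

Step 1: Three levels of shadowing: global 17, outer 64, mid 103.
Step 2: inner() finds score = 103 in enclosing mid() scope.
Step 3: result = 103

The answer is 103.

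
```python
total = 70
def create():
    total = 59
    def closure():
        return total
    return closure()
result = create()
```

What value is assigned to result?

Step 1: total = 70 globally, but create() defines total = 59 locally.
Step 2: closure() looks up total. Not in local scope, so checks enclosing scope (create) and finds total = 59.
Step 3: result = 59

The answer is 59.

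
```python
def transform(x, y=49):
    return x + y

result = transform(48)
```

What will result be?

Step 1: transform(48) uses default y = 49.
Step 2: Returns 48 + 49 = 97.
Step 3: result = 97

The answer is 97.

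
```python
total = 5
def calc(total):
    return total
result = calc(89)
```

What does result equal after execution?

Step 1: Global total = 5.
Step 2: calc(89) takes parameter total = 89, which shadows the global.
Step 3: result = 89

The answer is 89.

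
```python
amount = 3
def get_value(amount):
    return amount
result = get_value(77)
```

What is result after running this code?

Step 1: Global amount = 3.
Step 2: get_value(77) takes parameter amount = 77, which shadows the global.
Step 3: result = 77

The answer is 77.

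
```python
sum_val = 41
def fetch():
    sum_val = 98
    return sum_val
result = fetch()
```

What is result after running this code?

Step 1: Global sum_val = 41.
Step 2: fetch() creates local sum_val = 98, shadowing the global.
Step 3: Returns local sum_val = 98. result = 98

The answer is 98.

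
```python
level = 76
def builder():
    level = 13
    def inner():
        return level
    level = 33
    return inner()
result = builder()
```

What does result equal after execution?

Step 1: builder() sets level = 13, then later level = 33.
Step 2: inner() is called after level is reassigned to 33. Closures capture variables by reference, not by value.
Step 3: result = 33

The answer is 33.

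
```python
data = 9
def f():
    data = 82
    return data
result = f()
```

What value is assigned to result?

Step 1: Global data = 9.
Step 2: f() creates local data = 82, shadowing the global.
Step 3: Returns local data = 82. result = 82

The answer is 82.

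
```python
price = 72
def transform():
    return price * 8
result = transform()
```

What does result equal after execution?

Step 1: price = 72 is defined globally.
Step 2: transform() looks up price from global scope = 72, then computes 72 * 8 = 576.
Step 3: result = 576

The answer is 576.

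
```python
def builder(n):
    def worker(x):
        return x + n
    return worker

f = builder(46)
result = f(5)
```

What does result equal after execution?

Step 1: builder(46) creates a closure that captures n = 46.
Step 2: f(5) calls the closure with x = 5, returning 5 + 46 = 51.
Step 3: result = 51

The answer is 51.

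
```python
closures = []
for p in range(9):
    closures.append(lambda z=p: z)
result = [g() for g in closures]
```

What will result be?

Step 1: Default arg z=p captures p at each iteration.
Step 2: Each lambda has its own default: 0, 1, ..., 8.
Step 3: result = [0, 1, 2, 3, 4, 5, 6, 7, 8]

The answer is [0, 1, 2, 3, 4, 5, 6, 7, 8].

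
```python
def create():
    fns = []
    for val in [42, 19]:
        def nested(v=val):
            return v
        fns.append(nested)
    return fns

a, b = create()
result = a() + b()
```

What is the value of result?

Step 1: Default argument v=val captures val at each iteration.
Step 2: a() returns 42 (captured at first iteration), b() returns 19 (captured at second).
Step 3: result = 42 + 19 = 61

The answer is 61.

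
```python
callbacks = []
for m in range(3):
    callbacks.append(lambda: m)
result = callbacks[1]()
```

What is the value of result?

Step 1: The loop creates 3 lambdas, all referencing the same variable m.
Step 2: After the loop, m = 2 (final value).
Step 3: callbacks[1]() looks up m at call time and finds 2. This is the late binding gotcha. result = 2

The answer is 2.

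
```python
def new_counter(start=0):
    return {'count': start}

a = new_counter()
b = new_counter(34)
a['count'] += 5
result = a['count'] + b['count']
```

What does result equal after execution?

Step 1: new_counter() returns a new dict each call (immutable default 0).
Step 2: a = {'count': 0}, b = {'count': 34}.
Step 3: a['count'] += 5 = 5. result = 5 + 34 = 39

The answer is 39.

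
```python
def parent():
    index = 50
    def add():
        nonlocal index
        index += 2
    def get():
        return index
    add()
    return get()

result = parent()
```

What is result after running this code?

Step 1: index = 50. add() modifies it via nonlocal, get() reads it.
Step 2: add() makes index = 50 + 2 = 52.
Step 3: get() returns 52. result = 52

The answer is 52.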